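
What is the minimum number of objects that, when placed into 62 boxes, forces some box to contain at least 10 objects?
n = (10 − 1)·62 + 1 = 559

By the generalised pigeonhole principle, to guarantee some box contains ≥ r objects we need more than (r − 1) · k objects total. Threshold: n = (r − 1) · k + 1. With r = 10 and k = 62: n = 9 · 62 + 1 = 558 + 1 = 559. For n = 558 = 9 · 62, we can put exactly 9 objects in every box, avoiding 10 in any single one — so 559 is tight.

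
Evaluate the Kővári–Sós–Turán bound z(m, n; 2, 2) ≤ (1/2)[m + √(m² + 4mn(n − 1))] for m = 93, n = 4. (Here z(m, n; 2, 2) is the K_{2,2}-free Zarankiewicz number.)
z(93, 4; 2, 2) ≤ (1/2)[93 + √(93² + 4·93·4·3)] = (1/2)[93 + √13113] = 103.756

Kővári–Sós–Turán: let r_1, ..., r_93 be the row sums and z = Σ r_i the total number of 1s. Each pair of columns can share at most one row with both entries 1 (else a 2×2 all-ones block appears), so Σ_i C(r_i, 2) ≤ C(4, 2) = 6. By convexity Σ_i C(r_i, 2) ≥ 93·C(z/93, 2) = z(z − 93)/(2·93), giving z² − 93z − 93·4·3 ≤ 0 and hence z ≤ (1/2)[93 + √(8649 + 4·1116)] = (1/2)[93 + √13113] ≈ (1/2)(93 + 114.512) = 103.756.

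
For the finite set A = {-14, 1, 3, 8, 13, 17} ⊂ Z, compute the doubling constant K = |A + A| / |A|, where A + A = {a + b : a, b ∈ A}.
K = |A + A| / |A| = 20/6 = 10/3

Enumerate A + A = {a + b : a, b ∈ A}. With |A| = 6, there are |A|^2 = 36 ordered sum pairs; collecting distinct values, A + A = {-28, -13, -11, -6, -1, 2, 3, 4, 6, 9, 11, 14, 16, 18, 20, 21, 25, 26, 30, 34}, so |A + A| = 20. Thus K = 20/6 = 10/3. For comparison, the minimum possible |A + A| over all 6-element sets is 2·6 − 1 = 11 (so min K = 11/6), attained only by arithmetic progressions.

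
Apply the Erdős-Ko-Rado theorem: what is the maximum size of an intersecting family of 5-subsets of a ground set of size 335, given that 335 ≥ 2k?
max |F| = C(334, 4) = 509267001

Erdős-Ko-Rado (1961): when n ≥ 2k, max |F| = C(n−1, k−1). The bound is attained by the star {A : i ∈ A} for any fixed i ∈ [n]. Here C(335−1, 5−1) = C(334, 4) = 509267001.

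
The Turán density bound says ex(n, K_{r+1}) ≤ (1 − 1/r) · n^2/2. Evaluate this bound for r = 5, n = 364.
Turán density bound = (4/5) · 364^2/2 = 264992/5 ≈ 52998.4

Turán's theorem: ex(n, K_{r+1}) is achieved by the complete r-partite Turán graph T(n, r) with parts as balanced as possible, and is at most (1 − 1/r) · n^2/2. For r = 5, n = 364: the density bound is (4/5) · 132496/2 = 264992/5 ≈ 52998.4. The integer-valued extremum is e(T(364, 5)) = 52998, which is strictly less than the density bound 264992/5 since 5 ∤ 364 (the parts of T(364, 5) cannot all be equal).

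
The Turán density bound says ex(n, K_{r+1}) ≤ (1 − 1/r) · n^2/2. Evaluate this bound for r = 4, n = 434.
Turán density bound = (3/4) · 434^2/2 = 141267/2 ≈ 70633.5

Turán's theorem: ex(n, K_{r+1}) is achieved by the complete r-partite Turán graph T(n, r) with parts as balanced as possible, and is at most (1 − 1/r) · n^2/2. For r = 4, n = 434: the density bound is (3/4) · 188356/2 = 141267/2 ≈ 70633.5. The integer-valued extremum is e(T(434, 4)) = 70633, which is strictly less than the density bound 141267/2 since 4 ∤ 434 (the parts of T(434, 4) cannot all be equal).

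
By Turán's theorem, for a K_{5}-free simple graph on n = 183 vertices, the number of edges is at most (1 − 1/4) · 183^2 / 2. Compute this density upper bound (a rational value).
Turán density bound = (3/4) · 183^2/2 = 100467/8 ≈ 12558.375

Turán's theorem: ex(n, K_{r+1}) is achieved by the complete r-partite Turán graph T(n, r) with parts as balanced as possible, and is at most (1 − 1/r) · n^2/2. For r = 4, n = 183: the density bound is (3/4) · 33489/2 = 100467/8 ≈ 12558.375. The integer-valued extremum is e(T(183, 4)) = 12558, which is strictly less than the density bound 100467/8 since 4 ∤ 183 (the parts of T(183, 4) cannot all be equal).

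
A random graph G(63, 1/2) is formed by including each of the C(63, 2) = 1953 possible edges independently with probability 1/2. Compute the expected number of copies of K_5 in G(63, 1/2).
E[# K_5] = C(63, 5) · (1/2)^C(5, 2) = 7028847 / 2^10 ≈ 6864.108398

For each 5-subset S of vertices (there are C(63, 5) = 7028847 such S), let X_S = 1 if S induces a K_5 (all C(5, 2) = 10 edges present). Then P(X_S = 1) = (1/2)^10 = 1/1024. By linearity of expectation, E[# K_5] = C(63, 5) · (1/2)^10 = 7028847 / 1024 ≈ 6864.108398.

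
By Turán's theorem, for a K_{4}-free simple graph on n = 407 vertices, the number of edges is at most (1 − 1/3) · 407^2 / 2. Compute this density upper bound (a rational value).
Turán density bound = (2/3) · 407^2/2 = 165649/3 ≈ 55216.3333

Turán's theorem: ex(n, K_{r+1}) is achieved by the complete r-partite Turán graph T(n, r) with parts as balanced as possible, and is at most (1 − 1/r) · n^2/2. For r = 3, n = 407: the density bound is (2/3) · 165649/2 = 165649/3 ≈ 55216.3333. The integer-valued extremum is e(T(407, 3)) = 55216, which is strictly less than the density bound 165649/3 since 3 ∤ 407 (the parts of T(407, 3) cannot all be equal).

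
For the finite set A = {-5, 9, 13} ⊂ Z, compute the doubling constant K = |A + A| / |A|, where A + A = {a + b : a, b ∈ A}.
K = |A + A| / |A| = 6/3 = 2

Enumerate A + A = {a + b : a, b ∈ A}. With |A| = 3, there are |A|^2 = 9 ordered sum pairs; collecting distinct values, A + A = {-10, 4, 8, 18, 22, 26}, so |A + A| = 6. Thus K = 6/3 = 2. For comparison, the minimum possible |A + A| over all 3-element sets is 2·3 − 1 = 5 (so min K = 5/3), attained only by arithmetic progressions.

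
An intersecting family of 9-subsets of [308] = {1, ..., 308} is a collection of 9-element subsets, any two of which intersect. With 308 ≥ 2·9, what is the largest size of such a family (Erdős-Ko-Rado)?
max |F| = C(307, 8) = 1785048511523850

Erdős-Ko-Rado (1961): when n ≥ 2k, max |F| = C(n−1, k−1). The bound is attained by the star {A : i ∈ A} for any fixed i ∈ [n]. Here C(308−1, 9−1) = C(307, 8) = 1785048511523850.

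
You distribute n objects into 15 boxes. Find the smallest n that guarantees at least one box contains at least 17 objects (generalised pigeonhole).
n = (17 − 1)·15 + 1 = 241

By the generalised pigeonhole principle, to guarantee some box contains ≥ r objects we need more than (r − 1) · k objects total. Threshold: n = (r − 1) · k + 1. With r = 17 and k = 15: n = 16 · 15 + 1 = 240 + 1 = 241. For n = 240 = 16 · 15, we can put exactly 16 objects in every box, avoiding 17 in any single one — so 241 is tight.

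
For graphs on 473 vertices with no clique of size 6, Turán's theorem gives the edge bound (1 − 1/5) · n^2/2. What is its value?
Turán density bound = (4/5) · 473^2/2 = 447458/5 ≈ 89491.6

Turán's theorem: ex(n, K_{r+1}) is achieved by the complete r-partite Turán graph T(n, r) with parts as balanced as possible, and is at most (1 − 1/r) · n^2/2. For r = 5, n = 473: the density bound is (4/5) · 223729/2 = 447458/5 ≈ 89491.6. The integer-valued extremum is e(T(473, 5)) = 89491, which is strictly less than the density bound 447458/5 since 5 ∤ 473 (the parts of T(473, 5) cannot all be equal).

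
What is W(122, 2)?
W(122, 2) = 122 + 1 = 123

A 2-term AP is any pair of integers, so a monochromatic 2-AP exists iff some colour is used at least twice. With 122 colours, the colouring i ↦ i on {1, ..., 122} uses each colour once, avoiding any monochromatic pair, so W(122, 2) > 122. For {1, ..., 123}, pigeonhole forces two integers of the same colour, which form a monochromatic 2-AP. Hence W(122, 2) = 123.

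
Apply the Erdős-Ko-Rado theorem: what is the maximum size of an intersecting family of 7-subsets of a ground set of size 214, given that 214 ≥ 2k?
max |F| = C(213, 6) = 120807622936

Erdős-Ko-Rado (1961): when n ≥ 2k, max |F| = C(n−1, k−1). The bound is attained by the star {A : i ∈ A} for any fixed i ∈ [n]. Here C(214−1, 7−1) = C(213, 6) = 120807622936.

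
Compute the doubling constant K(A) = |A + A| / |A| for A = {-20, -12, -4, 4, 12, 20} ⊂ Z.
K = |A + A| / |A| = 11/6

Enumerate A + A = {a + b : a, b ∈ A}. With |A| = 6, there are |A|^2 = 36 ordered sum pairs; collecting distinct values, A + A = {-40, -32, -24, -16, -8, 0, 8, 16, 24, 32, 40}, so |A + A| = 11. Thus K = 11/6. Here |A + A| = 2|A| − 1 = 11, the minimum possible — so K = 11/6 is minimal, which holds iff A is an arithmetic progression.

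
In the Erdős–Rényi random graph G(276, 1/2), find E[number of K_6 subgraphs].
E[# K_6] = C(276, 6) · (1/2)^C(6, 2) = 581246946280 / 2^15 = 72655868285/4096 ≈ 17738249.093018

For each 6-subset S of vertices (there are C(276, 6) = 581246946280 such S), let X_S = 1 if S induces a K_6 (all C(6, 2) = 15 edges present). Then P(X_S = 1) = (1/2)^15 = 1/32768. By linearity of expectation, E[# K_6] = C(276, 6) · (1/2)^15 = 581246946280 / 32768 = 72655868285/4096 ≈ 17738249.093018.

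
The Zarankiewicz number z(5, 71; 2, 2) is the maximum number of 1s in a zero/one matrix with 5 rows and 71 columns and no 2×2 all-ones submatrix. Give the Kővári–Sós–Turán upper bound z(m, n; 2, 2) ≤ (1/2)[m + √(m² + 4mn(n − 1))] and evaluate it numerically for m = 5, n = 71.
z(5, 71; 2, 2) ≤ (1/2)[5 + √(5² + 4·5·71·70)] = (1/2)[5 + √99425] = 160.1587

Kővári–Sós–Turán: let r_1, ..., r_5 be the row sums and z = Σ r_i the total number of 1s. Each pair of columns can share at most one row with both entries 1 (else a 2×2 all-ones block appears), so Σ_i C(r_i, 2) ≤ C(71, 2) = 2485. By convexity Σ_i C(r_i, 2) ≥ 5·C(z/5, 2) = z(z − 5)/(2·5), giving z² − 5z − 5·71·70 ≤ 0 and hence z ≤ (1/2)[5 + √(25 + 4·24850)] = (1/2)[5 + √99425] ≈ (1/2)(5 + 315.3173) = 160.1587.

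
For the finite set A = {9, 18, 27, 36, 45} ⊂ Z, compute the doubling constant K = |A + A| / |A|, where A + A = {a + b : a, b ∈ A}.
K = |A + A| / |A| = 9/5

Enumerate A + A = {a + b : a, b ∈ A}. With |A| = 5, there are |A|^2 = 25 ordered sum pairs; collecting distinct values, A + A = {18, 27, 36, 45, 54, 63, 72, 81, 90}, so |A + A| = 9. Thus K = 9/5. Here |A + A| = 2|A| − 1 = 9, the minimum possible — so K = 9/5 is minimal, which holds iff A is an arithmetic progression.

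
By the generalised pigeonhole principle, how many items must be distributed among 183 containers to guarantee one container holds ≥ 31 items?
n = (31 − 1)·183 + 1 = 5491

By the generalised pigeonhole principle, to guarantee some box contains ≥ r objects we need more than (r − 1) · k objects total. Threshold: n = (r − 1) · k + 1. With r = 31 and k = 183: n = 30 · 183 + 1 = 5490 + 1 = 5491. For n = 5490 = 30 · 183, we can put exactly 30 objects in every box, avoiding 31 in any single one — so 5491 is tight.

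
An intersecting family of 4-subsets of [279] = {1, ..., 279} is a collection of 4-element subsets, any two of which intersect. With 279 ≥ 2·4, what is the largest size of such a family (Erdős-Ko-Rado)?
max |F| = C(278, 3) = 3542276

Erdős-Ko-Rado (1961): when n ≥ 2k, max |F| = C(n−1, k−1). The bound is attained by the star {A : i ∈ A} for any fixed i ∈ [n]. Here C(279−1, 4−1) = C(278, 3) = 3542276.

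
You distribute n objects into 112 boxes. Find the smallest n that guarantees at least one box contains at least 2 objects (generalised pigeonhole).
n = (2 − 1)·112 + 1 = 113

By the generalised pigeonhole principle, to guarantee some box contains ≥ r objects we need more than (r − 1) · k objects total. Threshold: n = (r − 1) · k + 1. With r = 2 and k = 112: n = 1 · 112 + 1 = 112 + 1 = 113. For n = 112 = 1 · 112, we can put exactly 1 objects in every box, avoiding 2 in any single one — so 113 is tight.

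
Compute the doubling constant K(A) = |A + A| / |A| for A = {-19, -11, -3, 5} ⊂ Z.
K = |A + A| / |A| = 7/4

Enumerate A + A = {a + b : a, b ∈ A}. With |A| = 4, there are |A|^2 = 16 ordered sum pairs; collecting distinct values, A + A = {-38, -30, -22, -14, -6, 2, 10}, so |A + A| = 7. Thus K = 7/4. Here |A + A| = 2|A| − 1 = 7, the minimum possible — so K = 7/4 is minimal, which holds iff A is an arithmetic progression.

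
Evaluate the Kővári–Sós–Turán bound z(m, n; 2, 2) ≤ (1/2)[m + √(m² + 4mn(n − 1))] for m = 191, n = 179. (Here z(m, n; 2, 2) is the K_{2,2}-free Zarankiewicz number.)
z(191, 179; 2, 2) ≤ (1/2)[191 + √(191² + 4·191·179·178)] = (1/2)[191 + √24379049] = 2564.2572

Kővári–Sós–Turán: let r_1, ..., r_191 be the row sums and z = Σ r_i the total number of 1s. Each pair of columns can share at most one row with both entries 1 (else a 2×2 all-ones block appears), so Σ_i C(r_i, 2) ≤ C(179, 2) = 15931. By convexity Σ_i C(r_i, 2) ≥ 191·C(z/191, 2) = z(z − 191)/(2·191), giving z² − 191z − 191·179·178 ≤ 0 and hence z ≤ (1/2)[191 + √(36481 + 4·6085642)] = (1/2)[191 + √24379049] ≈ (1/2)(191 + 4937.5145) = 2564.2572.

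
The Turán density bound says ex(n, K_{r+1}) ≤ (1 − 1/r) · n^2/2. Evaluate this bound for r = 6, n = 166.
Turán density bound = (5/6) · 166^2/2 = 34445/3 ≈ 11481.6667

Turán's theorem: ex(n, K_{r+1}) is achieved by the complete r-partite Turán graph T(n, r) with parts as balanced as possible, and is at most (1 − 1/r) · n^2/2. For r = 6, n = 166: the density bound is (5/6) · 27556/2 = 34445/3 ≈ 11481.6667. The integer-valued extremum is e(T(166, 6)) = 11481, which is strictly less than the density bound 34445/3 since 6 ∤ 166 (the parts of T(166, 6) cannot all be equal).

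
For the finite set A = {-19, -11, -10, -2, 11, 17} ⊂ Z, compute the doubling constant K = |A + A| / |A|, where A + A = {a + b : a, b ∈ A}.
K = |A + A| / |A| = 20/6 = 10/3

Enumerate A + A = {a + b : a, b ∈ A}. With |A| = 6, there are |A|^2 = 36 ordered sum pairs; collecting distinct values, A + A = {-38, -30, -29, -22, -21, -20, -13, -12, -8, -4, -2, 0, 1, 6, 7, 9, 15, 22, 28, 34}, so |A + A| = 20. Thus K = 20/6 = 10/3. For comparison, the minimum possible |A + A| over all 6-element sets is 2·6 − 1 = 11 (so min K = 11/6), attained only by arithmetic progressions.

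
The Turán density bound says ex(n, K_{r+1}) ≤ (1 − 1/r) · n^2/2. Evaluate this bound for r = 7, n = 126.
Turán density bound = (6/7) · 126^2/2 = 6804

Turán's theorem: ex(n, K_{r+1}) is achieved by the complete r-partite Turán graph T(n, r) with parts as balanced as possible, and is at most (1 − 1/r) · n^2/2. For r = 7, n = 126: the density bound is (6/7) · 15876/2 = 6804. Since 7 ∣ 126, the Turán graph T(126, 7) has parts of equal size 18, and its edge count e(T(126, 7)) = 6804 attains the density bound exactly.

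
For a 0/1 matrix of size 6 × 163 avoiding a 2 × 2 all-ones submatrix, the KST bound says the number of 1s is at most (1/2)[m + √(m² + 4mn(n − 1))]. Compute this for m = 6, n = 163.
z(6, 163; 2, 2) ≤ (1/2)[6 + √(6² + 4·6·163·162)] = (1/2)[6 + √633780] = 401.0515

Kővári–Sós–Turán: let r_1, ..., r_6 be the row sums and z = Σ r_i the total number of 1s. Each pair of columns can share at most one row with both entries 1 (else a 2×2 all-ones block appears), so Σ_i C(r_i, 2) ≤ C(163, 2) = 13203. By convexity Σ_i C(r_i, 2) ≥ 6·C(z/6, 2) = z(z − 6)/(2·6), giving z² − 6z − 6·163·162 ≤ 0 and hence z ≤ (1/2)[6 + √(36 + 4·158436)] = (1/2)[6 + √633780] ≈ (1/2)(6 + 796.103) = 401.0515.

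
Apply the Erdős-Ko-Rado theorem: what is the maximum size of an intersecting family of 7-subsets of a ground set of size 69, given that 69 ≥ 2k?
max |F| = C(68, 6) = 109453344

The Erdős-Ko-Rado theorem states: for n ≥ 2k, an intersecting family of k-subsets of an n-element set has size at most C(n − 1, k − 1), with equality for 'star' families {A ⊆ [n] : |A| = k, i ∈ A} (fix an element i). For n = 69, k = 7: C(68, 6) = 109453344.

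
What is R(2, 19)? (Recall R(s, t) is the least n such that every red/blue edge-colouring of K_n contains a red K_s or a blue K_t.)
R(2, 19) = 19

R(2, k) = k for all k ≥ 2: in a 2-colouring of K_k, either some edge is red (a red K_2) or all edges are blue (a blue K_k). And K_{18} coloured all-blue has no blue K_19, so R(2, 19) > 18. Hence R(2, 19) = 19.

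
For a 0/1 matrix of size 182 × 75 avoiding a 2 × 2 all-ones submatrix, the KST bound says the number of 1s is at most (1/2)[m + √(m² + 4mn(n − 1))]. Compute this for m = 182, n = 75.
z(182, 75; 2, 2) ≤ (1/2)[182 + √(182² + 4·182·75·74)] = (1/2)[182 + √4073524] = 1100.1487

Kővári–Sós–Turán: let r_1, ..., r_182 be the row sums and z = Σ r_i the total number of 1s. Each pair of columns can share at most one row with both entries 1 (else a 2×2 all-ones block appears), so Σ_i C(r_i, 2) ≤ C(75, 2) = 2775. By convexity Σ_i C(r_i, 2) ≥ 182·C(z/182, 2) = z(z − 182)/(2·182), giving z² − 182z − 182·75·74 ≤ 0 and hence z ≤ (1/2)[182 + √(33124 + 4·1010100)] = (1/2)[182 + √4073524] ≈ (1/2)(182 + 2018.2973) = 1100.1487.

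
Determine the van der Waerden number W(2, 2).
W(2, 2) = 2 + 1 = 3

A 2-term AP is any pair of integers, so a monochromatic 2-AP exists iff some colour is used at least twice. With 2 colours, the colouring i ↦ i on {1, ..., 2} uses each colour once, avoiding any monochromatic pair, so W(2, 2) > 2. For {1, ..., 3}, pigeonhole forces two integers of the same colour, which form a monochromatic 2-AP. Hence W(2, 2) = 3.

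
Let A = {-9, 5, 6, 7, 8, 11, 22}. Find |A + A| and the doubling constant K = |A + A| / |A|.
K = |A + A| / |A| = 23/7

Enumerate A + A = {a + b : a, b ∈ A}. With |A| = 7, there are |A|^2 = 49 ordered sum pairs; collecting distinct values, A + A = {-18, -4, -3, -2, -1, 2, 10, 11, 12, 13, 14, 15, 16, 17, 18, 19, 22, 27, 28, 29, 30, 33, 44}, so |A + A| = 23. Thus K = 23/7. For comparison, the minimum possible |A + A| over all 7-element sets is 2·7 − 1 = 13 (so min K = 13/7), attained only by arithmetic progressions.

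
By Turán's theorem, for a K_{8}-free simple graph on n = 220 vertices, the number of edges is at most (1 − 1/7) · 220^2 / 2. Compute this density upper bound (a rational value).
Turán density bound = (6/7) · 220^2/2 = 145200/7 ≈ 20742.8571

Turán's theorem: ex(n, K_{r+1}) is achieved by the complete r-partite Turán graph T(n, r) with parts as balanced as possible, and is at most (1 − 1/r) · n^2/2. For r = 7, n = 220: the density bound is (6/7) · 48400/2 = 145200/7 ≈ 20742.8571. The integer-valued extremum is e(T(220, 7)) = 20742, which is strictly less than the density bound 145200/7 since 7 ∤ 220 (the parts of T(220, 7) cannot all be equal).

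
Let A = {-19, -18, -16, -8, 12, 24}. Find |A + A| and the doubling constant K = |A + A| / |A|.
K = |A + A| / |A| = 21/6 = 7/2

Enumerate A + A = {a + b : a, b ∈ A}. With |A| = 6, there are |A|^2 = 36 ordered sum pairs; collecting distinct values, A + A = {-38, -37, -36, -35, -34, -32, -27, -26, -24, -16, -7, -6, -4, 4, 5, 6, 8, 16, 24, 36, 48}, so |A + A| = 21. Thus K = 21/6 = 7/2. For comparison, the minimum possible |A + A| over all 6-element sets is 2·6 − 1 = 11 (so min K = 11/6), attained only by arithmetic progressions.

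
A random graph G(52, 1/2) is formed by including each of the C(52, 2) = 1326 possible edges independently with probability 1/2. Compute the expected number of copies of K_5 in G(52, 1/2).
E[# K_5] = C(52, 5) · (1/2)^C(5, 2) = 2598960 / 2^10 = 162435/64 = 2538.046875

For each 5-subset S of vertices (there are C(52, 5) = 2598960 such S), let X_S = 1 if S induces a K_5 (all C(5, 2) = 10 edges present). Then P(X_S = 1) = (1/2)^10 = 1/1024. By linearity of expectation, E[# K_5] = C(52, 5) · (1/2)^10 = 2598960 / 1024 = 162435/64 = 2538.046875.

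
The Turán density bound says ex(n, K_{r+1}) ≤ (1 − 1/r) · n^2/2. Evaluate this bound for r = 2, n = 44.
Turán density bound = (1/2) · 44^2/2 = 484

Turán's theorem: ex(n, K_{r+1}) is achieved by the complete r-partite Turán graph T(n, r) with parts as balanced as possible, and is at most (1 − 1/r) · n^2/2. For r = 2, n = 44: the density bound is (1/2) · 1936/2 = 484. Since 2 ∣ 44, the Turán graph T(44, 2) has parts of equal size 22, and its edge count e(T(44, 2)) = 484 attains the density bound exactly.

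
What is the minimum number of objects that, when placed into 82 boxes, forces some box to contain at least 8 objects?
n = (8 − 1)·82 + 1 = 575

By the generalised pigeonhole principle, to guarantee some box contains ≥ r objects we need more than (r − 1) · k objects total. Threshold: n = (r − 1) · k + 1. With r = 8 and k = 82: n = 7 · 82 + 1 = 574 + 1 = 575. For n = 574 = 7 · 82, we can put exactly 7 objects in every box, avoiding 8 in any single one — so 575 is tight.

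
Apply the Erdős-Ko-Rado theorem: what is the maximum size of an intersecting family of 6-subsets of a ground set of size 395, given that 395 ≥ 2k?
max |F| = C(394, 5) = 77132064828

The Erdős-Ko-Rado theorem states: for n ≥ 2k, an intersecting family of k-subsets of an n-element set has size at most C(n − 1, k − 1), with equality for 'star' families {A ⊆ [n] : |A| = k, i ∈ A} (fix an element i). For n = 395, k = 6: C(394, 5) = 77132064828.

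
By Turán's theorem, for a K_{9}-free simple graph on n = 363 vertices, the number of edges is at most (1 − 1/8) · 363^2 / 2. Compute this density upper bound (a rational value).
Turán density bound = (7/8) · 363^2/2 = 922383/16 ≈ 57648.9375

Turán's theorem: ex(n, K_{r+1}) is achieved by the complete r-partite Turán graph T(n, r) with parts as balanced as possible, and is at most (1 − 1/r) · n^2/2. For r = 8, n = 363: the density bound is (7/8) · 131769/2 = 922383/16 ≈ 57648.9375. The integer-valued extremum is e(T(363, 8)) = 57648, which is strictly less than the density bound 922383/16 since 8 ∤ 363 (the parts of T(363, 8) cannot all be equal).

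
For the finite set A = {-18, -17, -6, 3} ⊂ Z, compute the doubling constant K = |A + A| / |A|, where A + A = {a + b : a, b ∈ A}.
K = |A + A| / |A| = 10/4 = 5/2

Enumerate A + A = {a + b : a, b ∈ A}. With |A| = 4, there are |A|^2 = 16 ordered sum pairs; collecting distinct values, A + A = {-36, -35, -34, -24, -23, -15, -14, -12, -3, 6}, so |A + A| = 10. Thus K = 10/4 = 5/2. For comparison, the minimum possible |A + A| over all 4-element sets is 2·4 − 1 = 7 (so min K = 7/4), attained only by arithmetic progressions.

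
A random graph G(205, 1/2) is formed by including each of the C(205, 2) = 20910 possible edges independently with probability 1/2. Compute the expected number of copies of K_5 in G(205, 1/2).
E[# K_5] = C(205, 5) · (1/2)^C(5, 2) = 2872408791 / 2^10 ≈ 2805086.709961

For each 5-subset S of vertices (there are C(205, 5) = 2872408791 such S), let X_S = 1 if S induces a K_5 (all C(5, 2) = 10 edges present). Then P(X_S = 1) = (1/2)^10 = 1/1024. By linearity of expectation, E[# K_5] = C(205, 5) · (1/2)^10 = 2872408791 / 1024 ≈ 2805086.709961.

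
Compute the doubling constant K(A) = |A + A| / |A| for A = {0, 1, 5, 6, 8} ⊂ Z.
K = |A + A| / |A| = 14/5

Enumerate A + A = {a + b : a, b ∈ A}. With |A| = 5, there are |A|^2 = 25 ordered sum pairs; collecting distinct values, A + A = {0, 1, 2, 5, 6, 7, 8, 9, 10, 11, 12, 13, 14, 16}, so |A + A| = 14. Thus K = 14/5. For comparison, the minimum possible |A + A| over all 5-element sets is 2·5 − 1 = 9 (so min K = 9/5), attained only by arithmetic progressions.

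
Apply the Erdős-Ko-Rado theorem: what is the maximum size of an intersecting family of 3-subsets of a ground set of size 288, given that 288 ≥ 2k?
max |F| = C(287, 2) = 41041

Erdős-Ko-Rado (1961): when n ≥ 2k, max |F| = C(n−1, k−1). The bound is attained by the star {A : i ∈ A} for any fixed i ∈ [n]. Here C(288−1, 3−1) = C(287, 2) = 41041.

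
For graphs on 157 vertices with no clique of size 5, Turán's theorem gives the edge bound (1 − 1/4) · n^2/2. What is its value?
Turán density bound = (3/4) · 157^2/2 = 73947/8 ≈ 9243.375

Turán's theorem: ex(n, K_{r+1}) is achieved by the complete r-partite Turán graph T(n, r) with parts as balanced as possible, and is at most (1 − 1/r) · n^2/2. For r = 4, n = 157: the density bound is (3/4) · 24649/2 = 73947/8 ≈ 9243.375. The integer-valued extremum is e(T(157, 4)) = 9243, which is strictly less than the density bound 73947/8 since 4 ∤ 157 (the parts of T(157, 4) cannot all be equal).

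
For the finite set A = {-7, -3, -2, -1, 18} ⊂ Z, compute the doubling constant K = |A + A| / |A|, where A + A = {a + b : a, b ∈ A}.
K = |A + A| / |A| = 14/5

Enumerate A + A = {a + b : a, b ∈ A}. With |A| = 5, there are |A|^2 = 25 ordered sum pairs; collecting distinct values, A + A = {-14, -10, -9, -8, -6, -5, -4, -3, -2, 11, 15, 16, 17, 36}, so |A + A| = 14. Thus K = 14/5. For comparison, the minimum possible |A + A| over all 5-element sets is 2·5 − 1 = 9 (so min K = 9/5), attained only by arithmetic progressions.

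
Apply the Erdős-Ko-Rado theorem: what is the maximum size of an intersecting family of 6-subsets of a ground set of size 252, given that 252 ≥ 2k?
max |F| = C(251, 5) = 7975914050

Erdős-Ko-Rado (1961): when n ≥ 2k, max |F| = C(n−1, k−1). The bound is attained by the star {A : i ∈ A} for any fixed i ∈ [n]. Here C(252−1, 6−1) = C(251, 5) = 7975914050.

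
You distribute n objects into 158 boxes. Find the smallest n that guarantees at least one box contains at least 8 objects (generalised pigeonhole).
n = (8 − 1)·158 + 1 = 1107

By the generalised pigeonhole principle, to guarantee some box contains ≥ r objects we need more than (r − 1) · k objects total. Threshold: n = (r − 1) · k + 1. With r = 8 and k = 158: n = 7 · 158 + 1 = 1106 + 1 = 1107. For n = 1106 = 7 · 158, we can put exactly 7 objects in every box, avoiding 8 in any single one — so 1107 is tight.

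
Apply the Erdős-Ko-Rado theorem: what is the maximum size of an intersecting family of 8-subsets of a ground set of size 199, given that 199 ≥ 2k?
max |F| = C(198, 7) = 2126433621312

Erdős-Ko-Rado (1961): when n ≥ 2k, max |F| = C(n−1, k−1). The bound is attained by the star {A : i ∈ A} for any fixed i ∈ [n]. Here C(199−1, 8−1) = C(198, 7) = 2126433621312.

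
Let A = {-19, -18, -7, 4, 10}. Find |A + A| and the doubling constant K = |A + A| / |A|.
K = |A + A| / |A| = 14/5

Enumerate A + A = {a + b : a, b ∈ A}. With |A| = 5, there are |A|^2 = 25 ordered sum pairs; collecting distinct values, A + A = {-38, -37, -36, -26, -25, -15, -14, -9, -8, -3, 3, 8, 14, 20}, so |A + A| = 14. Thus K = 14/5. For comparison, the minimum possible |A + A| over all 5-element sets is 2·5 − 1 = 9 (so min K = 9/5), attained only by arithmetic progressions.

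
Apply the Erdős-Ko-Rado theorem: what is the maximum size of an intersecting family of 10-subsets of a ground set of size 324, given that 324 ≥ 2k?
max |F| = C(323, 9) = 94237785824252840

The Erdős-Ko-Rado theorem states: for n ≥ 2k, an intersecting family of k-subsets of an n-element set has size at most C(n − 1, k − 1), with equality for 'star' families {A ⊆ [n] : |A| = k, i ∈ A} (fix an element i). For n = 324, k = 10: C(323, 9) = 94237785824252840.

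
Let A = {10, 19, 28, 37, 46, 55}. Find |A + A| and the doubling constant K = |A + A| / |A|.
K = |A + A| / |A| = 11/6

Enumerate A + A = {a + b : a, b ∈ A}. With |A| = 6, there are |A|^2 = 36 ordered sum pairs; collecting distinct values, A + A = {20, 29, 38, 47, 56, 65, 74, 83, 92, 101, 110}, so |A + A| = 11. Thus K = 11/6. Here |A + A| = 2|A| − 1 = 11, the minimum possible — so K = 11/6 is minimal, which holds iff A is an arithmetic progression.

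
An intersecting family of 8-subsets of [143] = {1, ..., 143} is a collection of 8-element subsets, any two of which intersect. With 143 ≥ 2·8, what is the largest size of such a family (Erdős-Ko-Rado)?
max |F| = C(142, 7) = 198773423848

Erdős-Ko-Rado (1961): when n ≥ 2k, max |F| = C(n−1, k−1). The bound is attained by the star {A : i ∈ A} for any fixed i ∈ [n]. Here C(143−1, 8−1) = C(142, 7) = 198773423848.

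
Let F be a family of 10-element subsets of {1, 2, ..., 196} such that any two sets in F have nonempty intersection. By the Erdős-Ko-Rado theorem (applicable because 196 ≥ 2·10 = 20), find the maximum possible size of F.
max |F| = C(195, 9) = 931494026737560

The Erdős-Ko-Rado theorem states: for n ≥ 2k, an intersecting family of k-subsets of an n-element set has size at most C(n − 1, k − 1), with equality for 'star' families {A ⊆ [n] : |A| = k, i ∈ A} (fix an element i). For n = 196, k = 10: C(195, 9) = 931494026737560.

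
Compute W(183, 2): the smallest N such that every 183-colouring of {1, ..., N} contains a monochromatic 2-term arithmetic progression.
W(183, 2) = 183 + 1 = 184

A 2-term AP is any pair of integers, so a monochromatic 2-AP exists iff some colour is used at least twice. With 183 colours, the colouring i ↦ i on {1, ..., 183} uses each colour once, avoiding any monochromatic pair, so W(183, 2) > 183. For {1, ..., 184}, pigeonhole forces two integers of the same colour, which form a monochromatic 2-AP. Hence W(183, 2) = 184.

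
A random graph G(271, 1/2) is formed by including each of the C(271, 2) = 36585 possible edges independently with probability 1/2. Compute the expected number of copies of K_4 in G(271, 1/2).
E[# K_4] = C(271, 4) · (1/2)^C(4, 2) = 219790485 / 2^6 = 3434226.328125

For each 4-subset S of vertices (there are C(271, 4) = 219790485 such S), let X_S = 1 if S induces a K_4 (all C(4, 2) = 6 edges present). Then P(X_S = 1) = (1/2)^6 = 1/64. By linearity of expectation, E[# K_4] = C(271, 4) · (1/2)^6 = 219790485 / 64 = 3434226.328125.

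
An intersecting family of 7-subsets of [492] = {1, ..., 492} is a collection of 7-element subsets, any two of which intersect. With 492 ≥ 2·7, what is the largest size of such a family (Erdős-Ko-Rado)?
max |F| = C(491, 6) = 18872915147478

Erdős-Ko-Rado (1961): when n ≥ 2k, max |F| = C(n−1, k−1). The bound is attained by the star {A : i ∈ A} for any fixed i ∈ [n]. Here C(492−1, 7−1) = C(491, 6) = 18872915147478.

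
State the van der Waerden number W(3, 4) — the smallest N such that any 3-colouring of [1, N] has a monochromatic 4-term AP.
W(3, 4) = 293

This is a classical value, W(3, 4) = 293, established by combining an explicit 3-colouring of {1, ..., 292} with no monochromatic 4-AP (giving the lower bound W(3, 4) > 292) and a finite case analysis / exhaustive computer search showing every 3-colouring of {1, ..., 293} has such an AP.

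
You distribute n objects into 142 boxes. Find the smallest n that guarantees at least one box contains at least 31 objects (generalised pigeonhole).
n = (31 − 1)·142 + 1 = 4261

By the generalised pigeonhole principle, to guarantee some box contains ≥ r objects we need more than (r − 1) · k objects total. Threshold: n = (r − 1) · k + 1. With r = 31 and k = 142: n = 30 · 142 + 1 = 4260 + 1 = 4261. For n = 4260 = 30 · 142, we can put exactly 30 objects in every box, avoiding 31 in any single one — so 4261 is tight.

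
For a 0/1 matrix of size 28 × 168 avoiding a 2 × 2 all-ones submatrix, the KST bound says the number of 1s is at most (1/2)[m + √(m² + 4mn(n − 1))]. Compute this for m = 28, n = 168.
z(28, 168; 2, 2) ≤ (1/2)[28 + √(28² + 4·28·168·167)] = (1/2)[28 + √3143056] = 900.4333

Kővári–Sós–Turán: let r_1, ..., r_28 be the row sums and z = Σ r_i the total number of 1s. Each pair of columns can share at most one row with both entries 1 (else a 2×2 all-ones block appears), so Σ_i C(r_i, 2) ≤ C(168, 2) = 14028. By convexity Σ_i C(r_i, 2) ≥ 28·C(z/28, 2) = z(z − 28)/(2·28), giving z² − 28z − 28·168·167 ≤ 0 and hence z ≤ (1/2)[28 + √(784 + 4·785568)] = (1/2)[28 + √3143056] ≈ (1/2)(28 + 1772.8666) = 900.4333.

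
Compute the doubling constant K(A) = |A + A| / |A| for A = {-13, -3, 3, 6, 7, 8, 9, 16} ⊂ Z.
K = |A + A| / |A| = 28/8 = 7/2

Enumerate A + A = {a + b : a, b ∈ A}. With |A| = 8, there are |A|^2 = 64 ordered sum pairs; collecting distinct values, A + A = {-26, -16, -10, -7, -6, -5, -4, 0, 3, 4, 5, 6, 9, 10, 11, 12, 13, 14, 15, 16, 17, 18, 19, 22, 23, 24, 25, 32}, so |A + A| = 28. Thus K = 28/8 = 7/2. For comparison, the minimum possible |A + A| over all 8-element sets is 2·8 − 1 = 15 (so min K = 15/8), attained only by arithmetic progressions.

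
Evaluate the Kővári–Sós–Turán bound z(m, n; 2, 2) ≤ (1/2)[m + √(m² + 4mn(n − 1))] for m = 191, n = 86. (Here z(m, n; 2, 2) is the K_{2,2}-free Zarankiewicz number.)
z(191, 86; 2, 2) ≤ (1/2)[191 + √(191² + 4·191·86·85)] = (1/2)[191 + √5621321] = 1280.9663

Kővári–Sós–Turán: let r_1, ..., r_191 be the row sums and z = Σ r_i the total number of 1s. Each pair of columns can share at most one row with both entries 1 (else a 2×2 all-ones block appears), so Σ_i C(r_i, 2) ≤ C(86, 2) = 3655. By convexity Σ_i C(r_i, 2) ≥ 191·C(z/191, 2) = z(z − 191)/(2·191), giving z² − 191z − 191·86·85 ≤ 0 and hence z ≤ (1/2)[191 + √(36481 + 4·1396210)] = (1/2)[191 + √5621321] ≈ (1/2)(191 + 2370.9325) = 1280.9663.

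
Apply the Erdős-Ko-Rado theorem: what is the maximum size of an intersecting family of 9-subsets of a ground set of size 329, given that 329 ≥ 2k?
max |F| = C(328, 8) = 3048670375199865

Erdős-Ko-Rado (1961): when n ≥ 2k, max |F| = C(n−1, k−1). The bound is attained by the star {A : i ∈ A} for any fixed i ∈ [n]. Here C(329−1, 9−1) = C(328, 8) = 3048670375199865.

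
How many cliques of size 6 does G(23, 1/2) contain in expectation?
E[# K_6] = C(23, 6) · (1/2)^C(6, 2) = 100947 / 2^15 ≈ 3.080658

For each 6-subset S of vertices (there are C(23, 6) = 100947 such S), let X_S = 1 if S induces a K_6 (all C(6, 2) = 15 edges present). Then P(X_S = 1) = (1/2)^15 = 1/32768. By linearity of expectation, E[# K_6] = C(23, 6) · (1/2)^15 = 100947 / 32768 ≈ 3.080658.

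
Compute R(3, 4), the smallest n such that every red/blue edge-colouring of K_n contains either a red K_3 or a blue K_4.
R(3, 4) = 9

Lower bound: an explicit 2-colouring of K_{8} (typically a Paley-type or other structured construction) avoids a red K_3 and a blue K_4, showing R(3, 4) > 8.
Upper bound: the Erdős–Szekeres recurrence R(r, t') ≤ R(r−1, t') + R(r, t'−1) (with the −1 refinement when both summands are even) yields R(3, 4) ≤ 9.
Hence R(3, 4) = 9.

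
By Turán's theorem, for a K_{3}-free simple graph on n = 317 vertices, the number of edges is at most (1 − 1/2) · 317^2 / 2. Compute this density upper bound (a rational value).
Turán density bound = (1/2) · 317^2/2 = 100489/4 ≈ 25122.25

Turán's theorem: ex(n, K_{r+1}) is achieved by the complete r-partite Turán graph T(n, r) with parts as balanced as possible, and is at most (1 − 1/r) · n^2/2. For r = 2, n = 317: the density bound is (1/2) · 100489/2 = 100489/4 ≈ 25122.25. The integer-valued extremum is e(T(317, 2)) = 25122, which is strictly less than the density bound 100489/4 since 2 ∤ 317 (the parts of T(317, 2) cannot all be equal).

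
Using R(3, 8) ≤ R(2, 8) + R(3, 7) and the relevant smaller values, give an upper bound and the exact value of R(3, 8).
R(3, 8) ≤ R(2, 8) + R(3, 7) = 8 + 23 = 31; exact value R(3, 8) = 28.

The Erdős–Szekeres recurrence R(r, s) ≤ R(r−1, s) + R(r, s−1) applied to (r, s) = (3, 8) gives
  R(3, 8) ≤ R(2, 8) + R(3, 7) = 8 + 23 = 31.
(Recall R(2, k) = k and R is symmetric.) The recurrence is not tight here (it gives 31, but the exact value is R(3, 8) = 28); the tight upper bound requires a sharper argument than the simple recurrence, combined with a lower-bound construction on K_{27}.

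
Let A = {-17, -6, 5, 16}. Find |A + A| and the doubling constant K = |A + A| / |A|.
K = |A + A| / |A| = 7/4

Enumerate A + A = {a + b : a, b ∈ A}. With |A| = 4, there are |A|^2 = 16 ordered sum pairs; collecting distinct values, A + A = {-34, -23, -12, -1, 10, 21, 32}, so |A + A| = 7. Thus K = 7/4. Here |A + A| = 2|A| − 1 = 7, the minimum possible — so K = 7/4 is minimal, which holds iff A is an arithmetic progression.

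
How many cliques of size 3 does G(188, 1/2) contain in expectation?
E[# K_3] = C(188, 3) · (1/2)^C(3, 2) = 1089836 / 2^3 = 272459/2 = 136229.5

For each 3-subset S of vertices (there are C(188, 3) = 1089836 such S), let X_S = 1 if S induces a K_3 (all C(3, 2) = 3 edges present). Then P(X_S = 1) = (1/2)^3 = 1/8. By linearity of expectation, E[# K_3] = C(188, 3) · (1/2)^3 = 1089836 / 8 = 272459/2 = 136229.5.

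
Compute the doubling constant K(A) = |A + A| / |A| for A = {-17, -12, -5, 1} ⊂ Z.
K = |A + A| / |A| = 10/4 = 5/2

Enumerate A + A = {a + b : a, b ∈ A}. With |A| = 4, there are |A|^2 = 16 ordered sum pairs; collecting distinct values, A + A = {-34, -29, -24, -22, -17, -16, -11, -10, -4, 2}, so |A + A| = 10. Thus K = 10/4 = 5/2. For comparison, the minimum possible |A + A| over all 4-element sets is 2·4 − 1 = 7 (so min K = 7/4), attained only by arithmetic progressions.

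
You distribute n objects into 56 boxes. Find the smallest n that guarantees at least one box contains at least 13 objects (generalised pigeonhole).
n = (13 − 1)·56 + 1 = 673

By the generalised pigeonhole principle, to guarantee some box contains ≥ r objects we need more than (r − 1) · k objects total. Threshold: n = (r − 1) · k + 1. With r = 13 and k = 56: n = 12 · 56 + 1 = 672 + 1 = 673. For n = 672 = 12 · 56, we can put exactly 12 objects in every box, avoiding 13 in any single one — so 673 is tight.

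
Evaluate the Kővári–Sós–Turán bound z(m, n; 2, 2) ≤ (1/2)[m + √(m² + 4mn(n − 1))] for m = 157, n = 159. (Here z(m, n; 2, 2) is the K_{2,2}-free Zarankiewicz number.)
z(157, 159; 2, 2) ≤ (1/2)[157 + √(157² + 4·157·159·158)] = (1/2)[157 + √15801265] = 2066.0403

Kővári–Sós–Turán: let r_1, ..., r_157 be the row sums and z = Σ r_i the total number of 1s. Each pair of columns can share at most one row with both entries 1 (else a 2×2 all-ones block appears), so Σ_i C(r_i, 2) ≤ C(159, 2) = 12561. By convexity Σ_i C(r_i, 2) ≥ 157·C(z/157, 2) = z(z − 157)/(2·157), giving z² − 157z − 157·159·158 ≤ 0 and hence z ≤ (1/2)[157 + √(24649 + 4·3944154)] = (1/2)[157 + √15801265] ≈ (1/2)(157 + 3975.0805) = 2066.0403.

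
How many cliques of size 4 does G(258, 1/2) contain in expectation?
E[# K_4] = C(258, 4) · (1/2)^C(4, 2) = 180352320 / 2^6 = 2818005

For each 4-subset S of vertices (there are C(258, 4) = 180352320 such S), let X_S = 1 if S induces a K_4 (all C(4, 2) = 6 edges present). Then P(X_S = 1) = (1/2)^6 = 1/64. By linearity of expectation, E[# K_4] = C(258, 4) · (1/2)^6 = 180352320 / 64 = 2818005.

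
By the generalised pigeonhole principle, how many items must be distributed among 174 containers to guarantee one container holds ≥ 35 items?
n = (35 − 1)·174 + 1 = 5917

By the generalised pigeonhole principle, to guarantee some box contains ≥ r objects we need more than (r − 1) · k objects total. Threshold: n = (r − 1) · k + 1. With r = 35 and k = 174: n = 34 · 174 + 1 = 5916 + 1 = 5917. For n = 5916 = 34 · 174, we can put exactly 34 objects in every box, avoiding 35 in any single one — so 5917 is tight.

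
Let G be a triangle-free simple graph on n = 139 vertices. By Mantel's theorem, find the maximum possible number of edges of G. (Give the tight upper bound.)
ex(139, K_3) = ⌊139^2/4⌋ = 4830

Mantel (1907): a triangle-free graph on n vertices has at most ⌊n^2/4⌋ edges, with equality for the complete bipartite graph K_{⌊n/2⌋, ⌈n/2⌉}. For n = 139: ⌊139^2/4⌋ = ⌊19321/4⌋ = 4830. The extremal graph is K_{69, 70}, which has 69·70 = 4830 edges.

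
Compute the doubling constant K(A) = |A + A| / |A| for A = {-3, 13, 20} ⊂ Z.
K = |A + A| / |A| = 6/3 = 2

Enumerate A + A = {a + b : a, b ∈ A}. With |A| = 3, there are |A|^2 = 9 ordered sum pairs; collecting distinct values, A + A = {-6, 10, 17, 26, 33, 40}, so |A + A| = 6. Thus K = 6/3 = 2. For comparison, the minimum possible |A + A| over all 3-element sets is 2·3 − 1 = 5 (so min K = 5/3), attained only by arithmetic progressions.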